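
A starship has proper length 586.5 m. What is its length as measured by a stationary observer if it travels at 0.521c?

Proper length L₀ = 586.5 m
γ = 1/√(1 - 0.521²) = 1.1716
L = L₀/γ = 586.5/1.1716 = 500.6 m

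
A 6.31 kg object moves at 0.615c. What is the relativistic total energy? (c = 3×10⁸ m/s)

γ = 1/√(1 - 0.615²) = 1.2682
mc² = 6.31 × (3×10⁸)² = 5.679×10¹⁷ J
E = γmc² = 1.2682 × 5.679×10¹⁷ = 7.202×10¹⁷ J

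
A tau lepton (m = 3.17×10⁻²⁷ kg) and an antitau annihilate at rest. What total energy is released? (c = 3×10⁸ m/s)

Both particles have the same rest mass, so total mass = 2m
E = 2m·c² = 2 × 3.17×10⁻²⁷ × (3×10⁸)²
= 2 × 3.17×10⁻²⁷ × 9×10¹⁶
= 5.706×10⁻¹⁰ J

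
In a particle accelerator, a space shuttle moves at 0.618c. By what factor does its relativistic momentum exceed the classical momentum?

p_rel = γmv, p_class = mv
Ratio = γ = 1/√(1 - 0.618²)
= 1/√(0.618076) = 1.272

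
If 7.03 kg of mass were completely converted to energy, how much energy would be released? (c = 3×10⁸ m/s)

Using E = mc²:
c² = (3×10⁸)² = 9×10¹⁶ m²/s²
E = 7.03 × 9×10¹⁶ = 6.327×10¹⁷ J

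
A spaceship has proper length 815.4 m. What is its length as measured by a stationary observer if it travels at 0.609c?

Proper length L₀ = 815.4 m
γ = 1/√(1 - 0.609²) = 1.26076
L = L₀/γ = 815.4/1.26076 = 646.8 m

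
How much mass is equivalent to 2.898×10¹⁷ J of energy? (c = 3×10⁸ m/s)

From E = mc², we get m = E/c²
c² = (3×10⁸)² = 9×10¹⁶ m²/s²
m = 2.898×10¹⁷ / 9×10¹⁶ = 3.220 kg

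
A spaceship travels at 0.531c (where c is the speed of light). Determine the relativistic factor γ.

v/c = 0.531, so (v/c)² = 0.281961
1 - (v/c)² = 0.718039
γ = 1/√(0.718039) = 1.180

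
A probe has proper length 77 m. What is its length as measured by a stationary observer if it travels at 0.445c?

Proper length L₀ = 77 m
γ = 1/√(1 - 0.445²) = 1.11666
L = L₀/γ = 77/1.11666 = 68.96 m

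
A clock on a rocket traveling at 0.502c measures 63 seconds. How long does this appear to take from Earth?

Proper time Δt₀ = 63 seconds
γ = 1/√(1 - 0.502²) = 1.1562
Δt = γΔt₀ = 1.1562 × 63 = 72.84 seconds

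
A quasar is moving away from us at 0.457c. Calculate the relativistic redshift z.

β = 0.457
(1+β)/(1-β) = 1.457/0.543 = 2.68324
√(2.68324) = 1.6381
z = 1.6381 - 1 = 0.6381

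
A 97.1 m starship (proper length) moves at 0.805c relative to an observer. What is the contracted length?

Proper length L₀ = 97.1 m
γ = 1/√(1 - 0.805²) = 1.6856
L = L₀/γ = 97.1/1.6856 = 57.61 m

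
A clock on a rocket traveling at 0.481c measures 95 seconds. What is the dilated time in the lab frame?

Proper time Δt₀ = 95 seconds
γ = 1/√(1 - 0.481²) = 1.141
Δt = γΔt₀ = 1.141 × 95 = 108.4 seconds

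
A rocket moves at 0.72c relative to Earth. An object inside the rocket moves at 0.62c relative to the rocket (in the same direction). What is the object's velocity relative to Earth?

u = (u' + v)/(1 + u'v/c²)
Numerator: 0.62 + 0.72 = 1.34
Denominator: 1 + 0.4464 = 1.4464
u = 1.34/1.4464 = 0.9264c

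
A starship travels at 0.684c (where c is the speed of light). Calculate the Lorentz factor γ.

v/c = 0.684, so (v/c)² = 0.467856
1 - (v/c)² = 0.532144
γ = 1/√(0.532144) = 1.371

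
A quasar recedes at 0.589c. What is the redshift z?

β = 0.589
(1+β)/(1-β) = 1.589/0.411 = 3.8662
√(3.8662) = 1.9663
z = 1.9663 - 1 = 0.9663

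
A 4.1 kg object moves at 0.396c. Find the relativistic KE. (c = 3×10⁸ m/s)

γ = 1/√(1 - 0.396²) = 1.08903
γ - 1 = 0.08903
KE = (γ-1)mc² = 0.08903 × 4.1 × (3×10⁸)² = 3.285×10¹⁶ J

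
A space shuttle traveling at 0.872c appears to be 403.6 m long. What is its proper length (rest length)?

Contracted length L = 403.6 m
γ = 1/√(1 - 0.872²) = 2.0429
L₀ = γL = 2.0429 × 403.6 = 824.5 m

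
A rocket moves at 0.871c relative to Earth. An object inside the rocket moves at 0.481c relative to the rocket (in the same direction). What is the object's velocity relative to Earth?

u = (u' + v)/(1 + u'v/c²)
Numerator: 0.481 + 0.871 = 1.352
Denominator: 1 + 0.418951 = 1.418951
u = 1.352/1.418951 = 0.9528c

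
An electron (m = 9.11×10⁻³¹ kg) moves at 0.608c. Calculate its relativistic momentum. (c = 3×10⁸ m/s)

γ = 1/√(1 - 0.608²) = 1.2595
v = 0.608 × 3×10⁸ = 1.824×10⁸ m/s
p = γmv = 1.2595 × 9.11×10⁻³¹ × 1.824×10⁸ = 2.093×10⁻²² kg·m/s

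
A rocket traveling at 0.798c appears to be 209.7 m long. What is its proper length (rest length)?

Contracted length L = 209.7 m
γ = 1/√(1 - 0.798²) = 1.6593
L₀ = γL = 1.6593 × 209.7 = 348.0 m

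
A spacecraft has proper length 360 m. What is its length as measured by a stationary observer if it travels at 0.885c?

Proper length L₀ = 360 m
γ = 1/√(1 - 0.885²) = 2.148
L = L₀/γ = 360/2.148 = 167.6 m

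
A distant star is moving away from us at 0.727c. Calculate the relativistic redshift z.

β = 0.727
(1+β)/(1-β) = 1.727/0.273 = 6.326
√(6.326) = 2.515
z = 2.515 - 1 = 1.515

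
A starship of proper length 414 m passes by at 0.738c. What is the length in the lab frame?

Proper length L₀ = 414 m
γ = 1/√(1 - 0.738²) = 1.482
L = L₀/γ = 414/1.482 = 279.4 m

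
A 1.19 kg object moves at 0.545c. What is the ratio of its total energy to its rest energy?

E = γmc², E₀ = mc²
E/E₀ = γ = 1/√(1 - 0.545²) = 1.193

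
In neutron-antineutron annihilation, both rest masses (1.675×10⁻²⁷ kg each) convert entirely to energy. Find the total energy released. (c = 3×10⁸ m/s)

Both particles have the same rest mass, so total mass = 2m
E = 2m·c² = 2 × 1.675×10⁻²⁷ × (3×10⁸)²
= 2 × 1.675×10⁻²⁷ × 9×10¹⁶
= 3.015×10⁻¹⁰ J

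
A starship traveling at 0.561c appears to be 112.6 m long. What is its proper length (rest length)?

Contracted length L = 112.6 m
γ = 1/√(1 - 0.561²) = 1.208
L₀ = γL = 1.208 × 112.6 = 136.0 m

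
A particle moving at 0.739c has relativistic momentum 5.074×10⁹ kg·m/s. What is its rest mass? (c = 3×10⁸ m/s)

γ = 1/√(1 - 0.739²) = 1.484
v = 0.739 × 3×10⁸ = 2.217×10⁸ m/s
m = p/(γv) = 5.074×10⁹/(1.484 × 2.217×10⁸) = 15.42 kg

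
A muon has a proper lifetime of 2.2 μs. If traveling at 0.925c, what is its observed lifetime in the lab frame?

Proper lifetime τ₀ = 2.2 μs
γ = 1/√(1 - 0.925²) = 2.632
τ = γτ₀ = 2.632 × 2.2 μs = 5.790 μs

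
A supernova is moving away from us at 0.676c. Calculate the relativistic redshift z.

β = 0.676
(1+β)/(1-β) = 1.676/0.324 = 5.173
√(5.173) = 2.274
z = 2.274 - 1 = 1.274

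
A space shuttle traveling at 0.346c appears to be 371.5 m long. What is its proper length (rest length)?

Contracted length L = 371.5 m
γ = 1/√(1 - 0.346²) = 1.066
L₀ = γL = 1.066 × 371.5 = 396.0 m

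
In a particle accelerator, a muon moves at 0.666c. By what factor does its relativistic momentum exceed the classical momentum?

p_rel = γmv, p_class = mv
Ratio = γ = 1/√(1 - 0.666²)
= 1/√(0.556444) = 1.341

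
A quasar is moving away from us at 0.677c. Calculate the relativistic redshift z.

β = 0.677
(1+β)/(1-β) = 1.677/0.323 = 5.192
√(5.192) = 2.279
z = 2.279 - 1 = 1.279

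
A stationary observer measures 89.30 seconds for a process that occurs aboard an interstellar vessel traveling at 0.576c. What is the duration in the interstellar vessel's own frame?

Dilated time Δt = 89.30 seconds
γ = 1/√(1 - 0.576²) = 1.2233
Δt₀ = Δt/γ = 89.30/1.2233 = 73.00 seconds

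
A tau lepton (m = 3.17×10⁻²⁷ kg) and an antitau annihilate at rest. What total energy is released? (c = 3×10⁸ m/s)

Both particles have the same rest mass, so total mass = 2m
E = 2m·c² = 2 × 3.17×10⁻²⁷ × (3×10⁸)²
= 2 × 3.17×10⁻²⁷ × 9×10¹⁶
= 5.706×10⁻¹⁰ J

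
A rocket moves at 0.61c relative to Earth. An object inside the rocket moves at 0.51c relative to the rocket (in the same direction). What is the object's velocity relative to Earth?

u = (u' + v)/(1 + u'v/c²)
Numerator: 0.51 + 0.61 = 1.12
Denominator: 1 + 0.3111 = 1.3111
u = 1.12/1.3111 = 0.8542c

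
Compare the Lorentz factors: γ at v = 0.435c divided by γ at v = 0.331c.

γ₁ = 1/√(1 - 0.435²) = 1.111
γ₂ = 1/√(1 - 0.331²) = 1.060
γ₁/γ₂ = 1.111/1.060 = 1.048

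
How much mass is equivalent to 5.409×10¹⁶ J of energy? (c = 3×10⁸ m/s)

From E = mc², we get m = E/c²
c² = (3×10⁸)² = 9×10¹⁶ m²/s²
m = 5.409×10¹⁶ / 9×10¹⁶ = 0.6010 kg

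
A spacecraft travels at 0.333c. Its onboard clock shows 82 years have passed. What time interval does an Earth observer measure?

Proper time Δt₀ = 82 years
γ = 1/√(1 - 0.333²) = 1.0605
Δt = γΔt₀ = 1.0605 × 82 = 86.96 years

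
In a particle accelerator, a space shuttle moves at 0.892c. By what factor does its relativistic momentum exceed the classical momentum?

p_rel = γmv, p_class = mv
Ratio = γ = 1/√(1 - 0.892²)
= 1/√(0.204336) = 2.212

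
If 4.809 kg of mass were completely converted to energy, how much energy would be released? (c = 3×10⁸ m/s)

Using E = mc²:
c² = (3×10⁸)² = 9×10¹⁶ m²/s²
E = 4.809 × 9×10¹⁶ = 4.328×10¹⁷ J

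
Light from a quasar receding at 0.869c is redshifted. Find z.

β = 0.869
(1+β)/(1-β) = 1.869/0.131 = 14.267
√(14.267) = 3.777
z = 3.777 - 1 = 2.777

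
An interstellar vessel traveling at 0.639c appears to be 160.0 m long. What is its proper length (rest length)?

Contracted length L = 160.0 m
γ = 1/√(1 - 0.639²) = 1.300
L₀ = γL = 1.300 × 160.0 = 208.0 m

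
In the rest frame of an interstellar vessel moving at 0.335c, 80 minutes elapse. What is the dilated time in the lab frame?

Proper time Δt₀ = 80 minutes
γ = 1/√(1 - 0.335²) = 1.06133
Δt = γΔt₀ = 1.06133 × 80 = 84.91 minutes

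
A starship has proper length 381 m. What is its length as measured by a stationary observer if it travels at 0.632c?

Proper length L₀ = 381 m
γ = 1/√(1 - 0.632²) = 1.290
L = L₀/γ = 381/1.290 = 295.3 m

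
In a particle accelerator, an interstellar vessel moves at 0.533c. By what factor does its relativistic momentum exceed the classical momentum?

p_rel = γmv, p_class = mv
Ratio = γ = 1/√(1 - 0.533²)
= 1/√(0.715911) = 1.182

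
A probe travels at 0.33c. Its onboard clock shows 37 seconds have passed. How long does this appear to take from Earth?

Proper time Δt₀ = 37 seconds
γ = 1/√(1 - 0.33²) = 1.05934
Δt = γΔt₀ = 1.05934 × 37 = 39.20 seconds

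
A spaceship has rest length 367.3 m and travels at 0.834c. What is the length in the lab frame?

Proper length L₀ = 367.3 m
γ = 1/√(1 - 0.834²) = 1.812
L = L₀/γ = 367.3/1.812 = 202.7 m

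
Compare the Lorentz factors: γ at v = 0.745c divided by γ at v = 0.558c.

γ₁ = 1/√(1 - 0.745²) = 1.499
γ₂ = 1/√(1 - 0.558²) = 1.205
γ₁/γ₂ = 1.499/1.205 = 1.244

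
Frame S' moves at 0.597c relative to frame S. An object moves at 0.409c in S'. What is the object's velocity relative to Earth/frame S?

u = (u' + v)/(1 + u'v/c²)
Numerator: 0.409 + 0.597 = 1.006
Denominator: 1 + 0.244173 = 1.244173
u = 1.006/1.244173 = 0.8086c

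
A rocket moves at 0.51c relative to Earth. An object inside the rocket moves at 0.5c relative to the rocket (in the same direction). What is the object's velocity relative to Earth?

u = (u' + v)/(1 + u'v/c²)
Numerator: 0.5 + 0.51 = 1.01
Denominator: 1 + 0.255 = 1.255
u = 1.01/1.255 = 0.8048c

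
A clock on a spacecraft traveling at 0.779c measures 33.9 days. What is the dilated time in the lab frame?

Proper time Δt₀ = 33.9 days
γ = 1/√(1 - 0.779²) = 1.5948
Δt = γΔt₀ = 1.5948 × 33.9 = 54.06 days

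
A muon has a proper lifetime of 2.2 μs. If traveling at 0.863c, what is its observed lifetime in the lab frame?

Proper lifetime τ₀ = 2.2 μs
γ = 1/√(1 - 0.863²) = 1.9794
τ = γτ₀ = 1.9794 × 2.2 μs = 4.355 μs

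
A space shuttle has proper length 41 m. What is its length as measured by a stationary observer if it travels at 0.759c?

Proper length L₀ = 41 m
γ = 1/√(1 - 0.759²) = 1.536
L = L₀/γ = 41/1.536 = 26.69 m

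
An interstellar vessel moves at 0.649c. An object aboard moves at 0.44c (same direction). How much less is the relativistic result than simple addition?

Classical: u' + v = 0.44 + 0.649 = 1.089c
Relativistic: u = (0.44 + 0.649)/(1 + 0.28556) = 1.089/1.28556 = 0.8471c
Difference: 1.089 - 0.8471 = 0.2419c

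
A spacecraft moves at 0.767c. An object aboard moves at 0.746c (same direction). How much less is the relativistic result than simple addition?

Classical: u' + v = 0.746 + 0.767 = 1.513c
Relativistic: u = (0.746 + 0.767)/(1 + 0.572182) = 1.513/1.572182 = 0.9624c
Difference: 1.513 - 0.9624 = 0.5506c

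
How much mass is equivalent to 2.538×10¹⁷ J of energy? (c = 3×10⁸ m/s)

From E = mc², we get m = E/c²
c² = (3×10⁸)² = 9×10¹⁶ m²/s²
m = 2.538×10¹⁷ / 9×10¹⁶ = 2.820 kg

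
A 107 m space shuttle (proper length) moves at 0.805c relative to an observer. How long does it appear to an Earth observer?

Proper length L₀ = 107 m
γ = 1/√(1 - 0.805²) = 1.6856
L = L₀/γ = 107/1.6856 = 63.48 m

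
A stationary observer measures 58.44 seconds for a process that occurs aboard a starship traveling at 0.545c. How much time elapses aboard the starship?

Dilated time Δt = 58.44 seconds
γ = 1/√(1 - 0.545²) = 1.1927
Δt₀ = Δt/γ = 58.44/1.1927 = 49.00 seconds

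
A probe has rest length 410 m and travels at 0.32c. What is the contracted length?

Proper length L₀ = 410 m
γ = 1/√(1 - 0.32²) = 1.0555
L = L₀/γ = 410/1.0555 = 388.4 m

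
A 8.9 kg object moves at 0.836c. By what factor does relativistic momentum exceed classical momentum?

p_rel = γmv, p_class = mv
Ratio = γ = 1/√(1 - 0.836²) = 1.822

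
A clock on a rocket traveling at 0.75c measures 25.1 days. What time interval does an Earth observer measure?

Proper time Δt₀ = 25.1 days
γ = 1/√(1 - 0.75²) = 1.512
Δt = γΔt₀ = 1.512 × 25.1 = 37.95 days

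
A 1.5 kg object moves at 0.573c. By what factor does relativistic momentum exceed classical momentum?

p_rel = γmv, p_class = mv
Ratio = γ = 1/√(1 - 0.573²) = 1.220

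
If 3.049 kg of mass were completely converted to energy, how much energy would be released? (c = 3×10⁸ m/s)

Using E = mc²:
c² = (3×10⁸)² = 9×10¹⁶ m²/s²
E = 3.049 × 9×10¹⁶ = 2.744×10¹⁷ J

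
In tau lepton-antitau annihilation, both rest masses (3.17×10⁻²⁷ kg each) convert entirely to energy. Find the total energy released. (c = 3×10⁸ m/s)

Both particles have the same rest mass, so total mass = 2m
E = 2m·c² = 2 × 3.17×10⁻²⁷ × (3×10⁸)²
= 2 × 3.17×10⁻²⁷ × 9×10¹⁶
= 5.706×10⁻¹⁰ J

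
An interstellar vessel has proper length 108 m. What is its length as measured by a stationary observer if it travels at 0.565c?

Proper length L₀ = 108 m
γ = 1/√(1 - 0.565²) = 1.212
L = L₀/γ = 108/1.212 = 89.11 m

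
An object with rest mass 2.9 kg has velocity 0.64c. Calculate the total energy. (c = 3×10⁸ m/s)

γ = 1/√(1 - 0.64²) = 1.3014
mc² = 2.9 × (3×10⁸)² = 2.610×10¹⁷ J
E = γmc² = 1.3014 × 2.610×10¹⁷ = 3.397×10¹⁷ J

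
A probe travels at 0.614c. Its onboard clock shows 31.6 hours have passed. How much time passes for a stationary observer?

Proper time Δt₀ = 31.6 hours
γ = 1/√(1 - 0.614²) = 1.267
Δt = γΔt₀ = 1.267 × 31.6 = 40.04 hours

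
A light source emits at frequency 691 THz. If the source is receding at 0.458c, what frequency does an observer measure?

β = v/c = 0.458
(1-β)/(1+β) = 0.542/1.458 = 0.3717
Doppler factor = √(0.3717) = 0.6097
f_obs = 691 × 0.6097 = 421.3 THz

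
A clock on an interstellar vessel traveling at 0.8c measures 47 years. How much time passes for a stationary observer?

Proper time Δt₀ = 47 years
γ = 1/√(1 - 0.8²) = 1.6667
Δt = γΔt₀ = 1.6667 × 47 = 78.33 years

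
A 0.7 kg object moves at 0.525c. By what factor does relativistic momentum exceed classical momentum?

p_rel = γmv, p_class = mv
Ratio = γ = 1/√(1 - 0.525²) = 1.175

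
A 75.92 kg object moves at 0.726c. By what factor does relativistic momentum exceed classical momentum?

p_rel = γmv, p_class = mv
Ratio = γ = 1/√(1 - 0.726²) = 1.454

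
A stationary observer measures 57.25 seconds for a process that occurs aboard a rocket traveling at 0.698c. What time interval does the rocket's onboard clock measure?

Dilated time Δt = 57.25 seconds
γ = 1/√(1 - 0.698²) = 1.3965
Δt₀ = Δt/γ = 57.25/1.3965 = 41.00 seconds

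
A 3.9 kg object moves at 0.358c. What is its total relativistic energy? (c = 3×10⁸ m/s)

γ = 1/√(1 - 0.358²) = 1.071
mc² = 3.9 × (3×10⁸)² = 3.510×10¹⁷ J
E = γmc² = 1.071 × 3.510×10¹⁷ = 3.759×10¹⁷ J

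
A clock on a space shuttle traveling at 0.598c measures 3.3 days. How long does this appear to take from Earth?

Proper time Δt₀ = 3.3 days
γ = 1/√(1 - 0.598²) = 1.2477
Δt = γΔt₀ = 1.2477 × 3.3 = 4.117 days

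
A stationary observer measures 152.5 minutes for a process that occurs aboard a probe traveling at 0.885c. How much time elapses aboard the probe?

Dilated time Δt = 152.5 minutes
γ = 1/√(1 - 0.885²) = 2.148
Δt₀ = Δt/γ = 152.5/2.148 = 71.00 minutes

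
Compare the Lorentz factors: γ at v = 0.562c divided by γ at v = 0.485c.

γ₁ = 1/√(1 - 0.562²) = 1.2090
γ₂ = 1/√(1 - 0.485²) = 1.1435
γ₁/γ₂ = 1.2090/1.1435 = 1.057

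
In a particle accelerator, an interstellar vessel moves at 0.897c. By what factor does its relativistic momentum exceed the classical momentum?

p_rel = γmv, p_class = mv
Ratio = γ = 1/√(1 - 0.897²)
= 1/√(0.195391) = 2.262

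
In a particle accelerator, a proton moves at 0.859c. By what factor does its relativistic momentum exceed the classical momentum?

p_rel = γmv, p_class = mv
Ratio = γ = 1/√(1 - 0.859²)
= 1/√(0.262119) = 1.953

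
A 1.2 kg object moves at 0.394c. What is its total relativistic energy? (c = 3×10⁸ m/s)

γ = 1/√(1 - 0.394²) = 1.088
mc² = 1.2 × (3×10⁸)² = 1.080×10¹⁷ J
E = γmc² = 1.088 × 1.080×10¹⁷ = 1.175×10¹⁷ J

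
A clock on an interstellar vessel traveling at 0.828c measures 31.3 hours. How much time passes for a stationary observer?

Proper time Δt₀ = 31.3 hours
γ = 1/√(1 - 0.828²) = 1.7834
Δt = γΔt₀ = 1.7834 × 31.3 = 55.82 hours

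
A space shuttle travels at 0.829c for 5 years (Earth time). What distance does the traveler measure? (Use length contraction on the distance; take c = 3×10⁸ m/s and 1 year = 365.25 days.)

Earth distance: d = v × t = 0.829c × 5 yr = 3.924×10¹⁶ m
γ = 1.788
d' = d/γ = 3.924×10¹⁶/1.788 = 2.195×10¹⁶ m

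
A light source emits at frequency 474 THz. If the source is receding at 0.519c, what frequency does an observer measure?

β = v/c = 0.519
(1-β)/(1+β) = 0.481/1.519 = 0.31666
Doppler factor = √(0.31666) = 0.5627
f_obs = 474 × 0.5627 = 266.7 THz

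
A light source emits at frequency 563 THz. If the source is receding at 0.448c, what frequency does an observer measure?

β = v/c = 0.448
(1-β)/(1+β) = 0.552/1.448 = 0.3812
Doppler factor = √(0.3812) = 0.6174
f_obs = 563 × 0.6174 = 347.6 THz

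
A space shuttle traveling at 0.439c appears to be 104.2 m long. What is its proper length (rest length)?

Contracted length L = 104.2 m
γ = 1/√(1 - 0.439²) = 1.113
L₀ = γL = 1.113 × 104.2 = 116.0 m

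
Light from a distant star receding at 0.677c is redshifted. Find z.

β = 0.677
(1+β)/(1-β) = 1.677/0.323 = 5.192
√(5.192) = 2.279
z = 2.279 - 1 = 1.279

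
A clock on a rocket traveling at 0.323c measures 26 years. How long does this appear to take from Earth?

Proper time Δt₀ = 26 years
γ = 1/√(1 - 0.323²) = 1.0566
Δt = γΔt₀ = 1.0566 × 26 = 27.47 years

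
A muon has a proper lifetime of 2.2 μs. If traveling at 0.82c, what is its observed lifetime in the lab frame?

Proper lifetime τ₀ = 2.2 μs
γ = 1/√(1 - 0.82²) = 1.7471
τ = γτ₀ = 1.7471 × 2.2 μs = 3.844 μs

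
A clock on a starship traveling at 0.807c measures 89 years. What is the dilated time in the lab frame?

Proper time Δt₀ = 89 years
γ = 1/√(1 - 0.807²) = 1.693
Δt = γΔt₀ = 1.693 × 89 = 150.7 years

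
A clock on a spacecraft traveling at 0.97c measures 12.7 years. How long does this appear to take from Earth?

Proper time Δt₀ = 12.7 years
γ = 1/√(1 - 0.97²) = 4.113
Δt = γΔt₀ = 4.113 × 12.7 = 52.24 years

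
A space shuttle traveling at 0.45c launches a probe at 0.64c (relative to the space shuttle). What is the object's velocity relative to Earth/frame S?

u = (u' + v)/(1 + u'v/c²)
Numerator: 0.64 + 0.45 = 1.09
Denominator: 1 + 0.288 = 1.288
u = 1.09/1.288 = 0.8463c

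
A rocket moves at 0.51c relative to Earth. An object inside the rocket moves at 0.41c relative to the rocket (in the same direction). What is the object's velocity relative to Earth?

u = (u' + v)/(1 + u'v/c²)
Numerator: 0.41 + 0.51 = 0.92
Denominator: 1 + 0.2091 = 1.2091
u = 0.92/1.2091 = 0.7609c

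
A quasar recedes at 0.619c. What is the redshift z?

β = 0.619
(1+β)/(1-β) = 1.619/0.381 = 4.249
√(4.249) = 2.061
z = 2.061 - 1 = 1.061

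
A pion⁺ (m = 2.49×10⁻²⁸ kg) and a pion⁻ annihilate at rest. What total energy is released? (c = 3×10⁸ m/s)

Both particles have the same rest mass, so total mass = 2m
E = 2m·c² = 2 × 2.49×10⁻²⁸ × (3×10⁸)²
= 2 × 2.49×10⁻²⁸ × 9×10¹⁶
= 4.482×10⁻¹¹ J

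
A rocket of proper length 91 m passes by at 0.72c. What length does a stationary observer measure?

Proper length L₀ = 91 m
γ = 1/√(1 - 0.72²) = 1.441
L = L₀/γ = 91/1.441 = 63.15 m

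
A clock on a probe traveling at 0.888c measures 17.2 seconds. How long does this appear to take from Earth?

Proper time Δt₀ = 17.2 seconds
γ = 1/√(1 - 0.888²) = 2.1747
Δt = γΔt₀ = 2.1747 × 17.2 = 37.40 seconds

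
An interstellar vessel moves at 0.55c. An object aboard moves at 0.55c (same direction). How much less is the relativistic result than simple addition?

Classical: u' + v = 0.55 + 0.55 = 1.1c
Relativistic: u = (0.55 + 0.55)/(1 + 0.3025) = 1.1/1.3025 = 0.8445c
Difference: 1.1 - 0.8445 = 0.2555c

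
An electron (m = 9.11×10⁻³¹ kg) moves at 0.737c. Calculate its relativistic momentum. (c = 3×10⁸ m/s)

γ = 1/√(1 - 0.737²) = 1.4795
v = 0.737 × 3×10⁸ = 2.211×10⁸ m/s
p = γmv = 1.4795 × 9.11×10⁻³¹ × 2.211×10⁸ = 2.980×10⁻²² kg·m/s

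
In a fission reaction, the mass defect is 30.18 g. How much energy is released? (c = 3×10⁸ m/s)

Convert mass defect: Δm = 30.18 g = 0.03018 kg
E = Δm·c² = 0.03018 × (3×10⁸)²
= 0.03018 × 9×10¹⁶ = 2.716×10¹⁵ J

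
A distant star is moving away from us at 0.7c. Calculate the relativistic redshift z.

β = 0.7
(1+β)/(1-β) = 1.7/0.3 = 5.6667
√(5.6667) = 2.380
z = 2.380 - 1 = 1.380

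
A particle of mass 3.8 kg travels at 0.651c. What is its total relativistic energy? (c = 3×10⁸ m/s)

γ = 1/√(1 - 0.651²) = 1.31739
mc² = 3.8 × (3×10⁸)² = 3.420×10¹⁷ J
E = γmc² = 1.31739 × 3.420×10¹⁷ = 4.505×10¹⁷ J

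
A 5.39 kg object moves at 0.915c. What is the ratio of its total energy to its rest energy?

E = γmc², E₀ = mc²
E/E₀ = γ = 1/√(1 - 0.915²) = 2.479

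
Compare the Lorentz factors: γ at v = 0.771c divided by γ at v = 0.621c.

γ₁ = 1/√(1 - 0.771²) = 1.5703
γ₂ = 1/√(1 - 0.621²) = 1.2758
γ₁/γ₂ = 1.5703/1.2758 = 1.231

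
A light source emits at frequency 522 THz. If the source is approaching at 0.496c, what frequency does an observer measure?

β = v/c = 0.496
(1+β)/(1-β) = 1.496/0.504 = 2.96825
Doppler factor = √(2.96825) = 1.72286
f_obs = 522 × 1.72286 = 899.3 THz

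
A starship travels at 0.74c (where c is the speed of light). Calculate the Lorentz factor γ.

v/c = 0.74, so (v/c)² = 0.5476
1 - (v/c)² = 0.4524
γ = 1/√(0.4524) = 1.487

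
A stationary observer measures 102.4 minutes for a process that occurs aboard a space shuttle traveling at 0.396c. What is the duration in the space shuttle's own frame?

Dilated time Δt = 102.4 minutes
γ = 1/√(1 - 0.396²) = 1.089
Δt₀ = Δt/γ = 102.4/1.089 = 94.03 minutes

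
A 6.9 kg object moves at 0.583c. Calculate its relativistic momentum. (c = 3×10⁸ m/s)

γ = 1/√(1 - 0.583²) = 1.2308
v = 0.583 × 3×10⁸ = 1.749×10⁸ m/s
p = γmv = 1.2308 × 6.9 × 1.749×10⁸ = 1.485×10⁹ kg·m/s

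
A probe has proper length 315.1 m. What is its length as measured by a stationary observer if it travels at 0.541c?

Proper length L₀ = 315.1 m
γ = 1/√(1 - 0.541²) = 1.189
L = L₀/γ = 315.1/1.189 = 265.0 m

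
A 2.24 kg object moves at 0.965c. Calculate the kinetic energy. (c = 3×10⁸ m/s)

γ = 1/√(1 - 0.965²) = 3.813
γ - 1 = 2.813
KE = (γ-1)mc² = 2.813 × 2.24 × (3×10⁸)² = 5.671×10¹⁷ J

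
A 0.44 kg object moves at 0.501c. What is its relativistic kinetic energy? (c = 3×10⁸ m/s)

γ = 1/√(1 - 0.501²) = 1.15547
γ - 1 = 0.15547
KE = (γ-1)mc² = 0.15547 × 0.44 × (3×10⁸)² = 6.157×10¹⁵ J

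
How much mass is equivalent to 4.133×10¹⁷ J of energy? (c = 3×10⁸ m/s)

From E = mc², we get m = E/c²
c² = (3×10⁸)² = 9×10¹⁶ m²/s²
m = 4.133×10¹⁷ / 9×10¹⁶ = 4.592 kg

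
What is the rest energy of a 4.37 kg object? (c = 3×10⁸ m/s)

c² = (3×10⁸)² = 9.000×10¹⁶ m²/s²
E₀ = mc² = 4.37 × 9.000×10¹⁶ = 3.933×10¹⁷ J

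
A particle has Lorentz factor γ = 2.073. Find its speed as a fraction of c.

From γ = 1/√(1 - v²/c²):
1/γ² = 1/2.073² = 0.2327
v²/c² = 1 - 0.2327 = 0.7673
v/c = √(0.7673) = 0.8760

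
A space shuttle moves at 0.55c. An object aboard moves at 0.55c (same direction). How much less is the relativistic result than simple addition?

Classical: u' + v = 0.55 + 0.55 = 1.1c
Relativistic: u = (0.55 + 0.55)/(1 + 0.3025) = 1.1/1.3025 = 0.8445c
Difference: 1.1 - 0.8445 = 0.2555c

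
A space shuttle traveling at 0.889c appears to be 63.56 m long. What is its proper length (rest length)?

Contracted length L = 63.56 m
γ = 1/√(1 - 0.889²) = 2.184
L₀ = γL = 2.184 × 63.56 = 138.8 m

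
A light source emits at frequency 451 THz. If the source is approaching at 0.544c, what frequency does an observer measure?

β = v/c = 0.544
(1+β)/(1-β) = 1.544/0.456 = 3.386
Doppler factor = √(3.386) = 1.8401
f_obs = 451 × 1.8401 = 829.9 THz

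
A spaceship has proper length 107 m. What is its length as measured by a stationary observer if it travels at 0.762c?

Proper length L₀ = 107 m
γ = 1/√(1 - 0.762²) = 1.5442
L = L₀/γ = 107/1.5442 = 69.29 m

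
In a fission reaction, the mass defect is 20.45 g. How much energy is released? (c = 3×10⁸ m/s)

Convert mass defect: Δm = 20.45 g = 0.02045 kg
E = Δm·c² = 0.02045 × (3×10⁸)²
= 0.02045 × 9×10¹⁶ = 1.841×10¹⁵ J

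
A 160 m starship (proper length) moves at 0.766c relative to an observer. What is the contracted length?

Proper length L₀ = 160 m
γ = 1/√(1 - 0.766²) = 1.5556
L = L₀/γ = 160/1.5556 = 102.9 m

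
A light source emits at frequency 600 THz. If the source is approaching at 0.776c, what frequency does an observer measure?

β = v/c = 0.776
(1+β)/(1-β) = 1.776/0.224 = 7.929
Doppler factor = √(7.929) = 2.8158
f_obs = 600 × 2.8158 = 1689 THz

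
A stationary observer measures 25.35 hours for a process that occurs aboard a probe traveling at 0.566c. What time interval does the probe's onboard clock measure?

Dilated time Δt = 25.35 hours
γ = 1/√(1 - 0.566²) = 1.213
Δt₀ = Δt/γ = 25.35/1.213 = 20.90 hours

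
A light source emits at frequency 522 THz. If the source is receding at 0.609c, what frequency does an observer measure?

β = v/c = 0.609
(1-β)/(1+β) = 0.391/1.609 = 0.2430
Doppler factor = √(0.2430) = 0.4930
f_obs = 522 × 0.4930 = 257.3 THz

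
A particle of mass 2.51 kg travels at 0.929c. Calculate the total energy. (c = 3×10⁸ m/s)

γ = 1/√(1 - 0.929²) = 2.702
mc² = 2.51 × (3×10⁸)² = 2.259×10¹⁷ J
E = γmc² = 2.702 × 2.259×10¹⁷ = 6.104×10¹⁷ J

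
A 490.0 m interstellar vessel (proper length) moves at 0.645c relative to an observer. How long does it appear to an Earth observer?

Proper length L₀ = 490.0 m
γ = 1/√(1 - 0.645²) = 1.3086
L = L₀/γ = 490.0/1.3086 = 374.4 m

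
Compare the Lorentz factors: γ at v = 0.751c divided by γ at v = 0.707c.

γ₁ = 1/√(1 - 0.751²) = 1.514
γ₂ = 1/√(1 - 0.707²) = 1.414
γ₁/γ₂ = 1.514/1.414 = 1.071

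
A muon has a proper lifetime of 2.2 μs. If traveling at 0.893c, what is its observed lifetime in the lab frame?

Proper lifetime τ₀ = 2.2 μs
γ = 1/√(1 - 0.893²) = 2.222
τ = γτ₀ = 2.222 × 2.2 μs = 4.888 μs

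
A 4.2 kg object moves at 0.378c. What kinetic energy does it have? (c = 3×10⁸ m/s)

γ = 1/√(1 - 0.378²) = 1.08014
γ - 1 = 0.08014
KE = (γ-1)mc² = 0.08014 × 4.2 × (3×10⁸)² = 3.029×10¹⁶ J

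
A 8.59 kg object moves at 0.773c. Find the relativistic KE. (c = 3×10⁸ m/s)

γ = 1/√(1 - 0.773²) = 1.5763
γ - 1 = 0.5763
KE = (γ-1)mc² = 0.5763 × 8.59 × (3×10⁸)² = 4.455×10¹⁷ J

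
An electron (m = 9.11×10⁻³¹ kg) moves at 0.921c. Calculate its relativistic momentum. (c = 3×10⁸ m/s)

γ = 1/√(1 - 0.921²) = 2.567
v = 0.921 × 3×10⁸ = 2.763×10⁸ m/s
p = γmv = 2.567 × 9.11×10⁻³¹ × 2.763×10⁸ = 6.461×10⁻²² kg·m/s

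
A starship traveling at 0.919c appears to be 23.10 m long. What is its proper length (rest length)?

Contracted length L = 23.10 m
γ = 1/√(1 - 0.919²) = 2.5364
L₀ = γL = 2.5364 × 23.10 = 58.59 m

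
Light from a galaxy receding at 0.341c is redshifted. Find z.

β = 0.341
(1+β)/(1-β) = 1.341/0.659 = 2.035
√(2.035) = 1.4265
z = 1.4265 - 1 = 0.4265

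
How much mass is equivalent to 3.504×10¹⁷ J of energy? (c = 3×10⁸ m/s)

From E = mc², we get m = E/c²
c² = (3×10⁸)² = 9×10¹⁶ m²/s²
m = 3.504×10¹⁷ / 9×10¹⁶ = 3.893 kg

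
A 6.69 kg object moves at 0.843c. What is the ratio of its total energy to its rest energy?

E = γmc², E₀ = mc²
E/E₀ = γ = 1/√(1 - 0.843²) = 1.859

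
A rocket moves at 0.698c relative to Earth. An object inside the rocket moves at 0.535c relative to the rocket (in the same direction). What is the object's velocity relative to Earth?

u = (u' + v)/(1 + u'v/c²)
Numerator: 0.535 + 0.698 = 1.233
Denominator: 1 + 0.37343 = 1.37343
u = 1.233/1.37343 = 0.8978c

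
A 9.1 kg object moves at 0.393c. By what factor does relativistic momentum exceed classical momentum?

p_rel = γmv, p_class = mv
Ratio = γ = 1/√(1 - 0.393²) = 1.088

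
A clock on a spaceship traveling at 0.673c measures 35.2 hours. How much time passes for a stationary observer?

Proper time Δt₀ = 35.2 hours
γ = 1/√(1 - 0.673²) = 1.352
Δt = γΔt₀ = 1.352 × 35.2 = 47.59 hours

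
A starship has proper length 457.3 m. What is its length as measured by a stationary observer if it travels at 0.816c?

Proper length L₀ = 457.3 m
γ = 1/√(1 - 0.816²) = 1.730
L = L₀/γ = 457.3/1.730 = 264.3 m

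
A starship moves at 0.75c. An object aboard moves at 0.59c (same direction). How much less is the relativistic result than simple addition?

Classical: u' + v = 0.59 + 0.75 = 1.34c
Relativistic: u = (0.59 + 0.75)/(1 + 0.4425) = 1.34/1.4425 = 0.9289c
Difference: 1.34 - 0.9289 = 0.4111c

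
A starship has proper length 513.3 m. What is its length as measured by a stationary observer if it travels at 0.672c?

Proper length L₀ = 513.3 m
γ = 1/√(1 - 0.672²) = 1.3503
L = L₀/γ = 513.3/1.3503 = 380.1 m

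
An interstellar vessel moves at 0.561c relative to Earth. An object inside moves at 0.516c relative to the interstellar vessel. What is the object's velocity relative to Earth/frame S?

u = (u' + v)/(1 + u'v/c²)
Numerator: 0.516 + 0.561 = 1.077
Denominator: 1 + 0.289476 = 1.289476
u = 1.077/1.289476 = 0.8352c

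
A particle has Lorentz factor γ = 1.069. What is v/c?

From γ = 1/√(1 - v²/c²):
1/γ² = 1/1.069² = 0.8751
v²/c² = 1 - 0.8751 = 0.1249
v/c = √(0.1249) = 0.3534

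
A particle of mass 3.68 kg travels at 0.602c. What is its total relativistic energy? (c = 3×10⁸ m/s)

γ = 1/√(1 - 0.602²) = 1.2524
mc² = 3.68 × (3×10⁸)² = 3.312×10¹⁷ J
E = γmc² = 1.2524 × 3.312×10¹⁷ = 4.148×10¹⁷ J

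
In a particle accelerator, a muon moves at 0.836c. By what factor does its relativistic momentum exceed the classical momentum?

p_rel = γmv, p_class = mv
Ratio = γ = 1/√(1 - 0.836²)
= 1/√(0.301104) = 1.822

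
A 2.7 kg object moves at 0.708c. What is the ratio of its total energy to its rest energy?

E = γmc², E₀ = mc²
E/E₀ = γ = 1/√(1 - 0.708²) = 1.416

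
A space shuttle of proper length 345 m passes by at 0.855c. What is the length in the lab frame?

Proper length L₀ = 345 m
γ = 1/√(1 - 0.855²) = 1.928
L = L₀/γ = 345/1.928 = 178.9 m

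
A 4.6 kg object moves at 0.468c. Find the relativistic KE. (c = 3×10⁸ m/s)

γ = 1/√(1 - 0.468²) = 1.13157
γ - 1 = 0.13157
KE = (γ-1)mc² = 0.13157 × 4.6 × (3×10⁸)² = 5.447×10¹⁶ J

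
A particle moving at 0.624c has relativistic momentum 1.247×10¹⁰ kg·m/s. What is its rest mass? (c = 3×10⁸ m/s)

γ = 1/√(1 - 0.624²) = 1.2797
v = 0.624 × 3×10⁸ = 1.872×10⁸ m/s
m = p/(γv) = 1.247×10¹⁰/(1.2797 × 1.872×10⁸) = 52.05 kg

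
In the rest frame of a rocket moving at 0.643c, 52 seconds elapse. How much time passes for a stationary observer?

Proper time Δt₀ = 52 seconds
γ = 1/√(1 - 0.643²) = 1.3057
Δt = γΔt₀ = 1.3057 × 52 = 67.90 seconds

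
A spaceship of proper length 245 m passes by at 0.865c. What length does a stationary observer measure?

Proper length L₀ = 245 m
γ = 1/√(1 - 0.865²) = 1.993
L = L₀/γ = 245/1.993 = 122.9 m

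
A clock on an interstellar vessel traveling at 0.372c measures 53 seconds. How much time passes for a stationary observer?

Proper time Δt₀ = 53 seconds
γ = 1/√(1 - 0.372²) = 1.0773
Δt = γΔt₀ = 1.0773 × 53 = 57.10 seconds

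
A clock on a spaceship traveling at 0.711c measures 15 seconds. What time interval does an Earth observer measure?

Proper time Δt₀ = 15 seconds
γ = 1/√(1 - 0.711²) = 1.422
Δt = γΔt₀ = 1.422 × 15 = 21.33 seconds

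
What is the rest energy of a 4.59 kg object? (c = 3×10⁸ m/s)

c² = (3×10⁸)² = 9.000×10¹⁶ m²/s²
E₀ = mc² = 4.59 × 9.000×10¹⁶ = 4.131×10¹⁷ J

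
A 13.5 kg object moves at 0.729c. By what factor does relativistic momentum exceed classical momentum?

p_rel = γmv, p_class = mv
Ratio = γ = 1/√(1 - 0.729²) = 1.461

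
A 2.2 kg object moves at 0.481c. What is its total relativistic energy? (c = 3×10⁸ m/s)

γ = 1/√(1 - 0.481²) = 1.1406
mc² = 2.2 × (3×10⁸)² = 1.980×10¹⁷ J
E = γmc² = 1.1406 × 1.980×10¹⁷ = 2.258×10¹⁷ J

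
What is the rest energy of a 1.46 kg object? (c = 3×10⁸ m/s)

c² = (3×10⁸)² = 9.000×10¹⁶ m²/s²
E₀ = mc² = 1.46 × 9.000×10¹⁶ = 1.314×10¹⁷ J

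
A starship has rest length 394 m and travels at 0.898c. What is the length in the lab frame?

Proper length L₀ = 394 m
γ = 1/√(1 - 0.898²) = 2.2728
L = L₀/γ = 394/2.2728 = 173.4 m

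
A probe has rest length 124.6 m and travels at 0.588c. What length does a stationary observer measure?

Proper length L₀ = 124.6 m
γ = 1/√(1 - 0.588²) = 1.236
L = L₀/γ = 124.6/1.236 = 100.8 m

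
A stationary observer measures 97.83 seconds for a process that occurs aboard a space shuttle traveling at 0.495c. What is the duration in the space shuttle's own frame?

Dilated time Δt = 97.83 seconds
γ = 1/√(1 - 0.495²) = 1.151
Δt₀ = Δt/γ = 97.83/1.151 = 85.00 seconds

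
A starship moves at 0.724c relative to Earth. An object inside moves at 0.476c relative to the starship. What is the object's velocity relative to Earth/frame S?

u = (u' + v)/(1 + u'v/c²)
Numerator: 0.476 + 0.724 = 1.2
Denominator: 1 + 0.344624 = 1.344624
u = 1.2/1.344624 = 0.8924c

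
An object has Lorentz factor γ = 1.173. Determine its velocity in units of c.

From γ = 1/√(1 - v²/c²):
1/γ² = 1/1.173² = 0.7268
v²/c² = 1 - 0.7268 = 0.2732
v/c = √(0.2732) = 0.5227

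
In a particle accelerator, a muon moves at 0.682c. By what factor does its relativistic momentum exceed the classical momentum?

p_rel = γmv, p_class = mv
Ratio = γ = 1/√(1 - 0.682²)
= 1/√(0.534876) = 1.367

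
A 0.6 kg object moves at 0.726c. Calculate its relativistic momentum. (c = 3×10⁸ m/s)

γ = 1/√(1 - 0.726²) = 1.454
v = 0.726 × 3×10⁸ = 2.178×10⁸ m/s
p = γmv = 1.454 × 0.6 × 2.178×10⁸ = 1.900×10⁸ kg·m/s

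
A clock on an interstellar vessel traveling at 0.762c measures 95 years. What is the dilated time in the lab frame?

Proper time Δt₀ = 95 years
γ = 1/√(1 - 0.762²) = 1.544
Δt = γΔt₀ = 1.544 × 95 = 146.7 years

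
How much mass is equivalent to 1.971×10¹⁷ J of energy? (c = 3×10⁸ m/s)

From E = mc², we get m = E/c²
c² = (3×10⁸)² = 9×10¹⁶ m²/s²
m = 1.971×10¹⁷ / 9×10¹⁶ = 2.190 kg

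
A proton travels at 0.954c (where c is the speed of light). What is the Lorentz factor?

v/c = 0.954, so (v/c)² = 0.910116
1 - (v/c)² = 0.089884
γ = 1/√(0.089884) = 3.335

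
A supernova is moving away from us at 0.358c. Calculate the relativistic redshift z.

β = 0.358
(1+β)/(1-β) = 1.358/0.642 = 2.1153
√(2.1153) = 1.4544
z = 1.4544 - 1 = 0.4544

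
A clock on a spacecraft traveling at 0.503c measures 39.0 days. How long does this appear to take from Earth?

Proper time Δt₀ = 39.0 days
γ = 1/√(1 - 0.503²) = 1.157
Δt = γΔt₀ = 1.157 × 39.0 = 45.12 days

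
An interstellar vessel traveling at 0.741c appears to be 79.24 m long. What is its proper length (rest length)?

Contracted length L = 79.24 m
γ = 1/√(1 - 0.741²) = 1.489
L₀ = γL = 1.489 × 79.24 = 118.0 m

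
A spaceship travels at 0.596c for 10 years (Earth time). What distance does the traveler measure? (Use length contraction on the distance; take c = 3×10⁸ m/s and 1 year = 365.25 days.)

Earth distance: d = v × t = 0.596c × 10 yr = 5.6425×10¹⁶ m
γ = 1.2454
d' = d/γ = 5.6425×10¹⁶/1.2454 = 4.531×10¹⁶ m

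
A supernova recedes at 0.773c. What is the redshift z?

β = 0.773
(1+β)/(1-β) = 1.773/0.227 = 7.811
√(7.811) = 2.795
z = 2.795 - 1 = 1.795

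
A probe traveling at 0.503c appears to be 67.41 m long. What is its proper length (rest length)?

Contracted length L = 67.41 m
γ = 1/√(1 - 0.503²) = 1.157
L₀ = γL = 1.157 × 67.41 = 77.99 m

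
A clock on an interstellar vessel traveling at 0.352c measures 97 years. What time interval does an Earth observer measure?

Proper time Δt₀ = 97 years
γ = 1/√(1 - 0.352²) = 1.068
Δt = γΔt₀ = 1.068 × 97 = 103.6 years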